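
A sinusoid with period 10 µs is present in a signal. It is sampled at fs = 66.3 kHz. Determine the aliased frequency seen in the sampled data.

T = 10 µs → f = 1/T = 100 kHz.
100 kHz mod fs = 33.7 kHz.
33.7 kHz > fs/2 = 33.15 kHz, folds to fs − 33.7 kHz = 32.6 kHz.

32.6 kHz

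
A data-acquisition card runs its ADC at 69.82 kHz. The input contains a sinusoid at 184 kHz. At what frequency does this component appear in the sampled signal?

184 kHz mod fs = 44.36 kHz.
44.36 kHz > fs/2 = 34.91 kHz, folds to fs − 44.36 kHz = 25.46 kHz.

25.46 kHz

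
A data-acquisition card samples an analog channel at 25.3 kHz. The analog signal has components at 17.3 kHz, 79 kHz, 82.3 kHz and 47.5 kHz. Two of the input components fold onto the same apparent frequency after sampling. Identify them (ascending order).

47.5 kHz, 79 kHz

fs/2 = 12.65 kHz.
17.3 kHz > fs/2 = 12.65 kHz, folds to fs − 17.3 kHz = 8 kHz.
79 kHz mod fs = 3.1 kHz.
3.1 kHz ≤ fs/2 = 12.65 kHz, appears at 3.1 kHz.
82.3 kHz mod fs = 6.4 kHz.
6.4 kHz ≤ fs/2 = 12.65 kHz, appears at 6.4 kHz.
47.5 kHz mod fs = 22.2 kHz.
22.2 kHz > fs/2 = 12.65 kHz, folds to fs − 22.2 kHz = 3.1 kHz.
47.5 kHz and 79 kHz both map to 3.1 kHz.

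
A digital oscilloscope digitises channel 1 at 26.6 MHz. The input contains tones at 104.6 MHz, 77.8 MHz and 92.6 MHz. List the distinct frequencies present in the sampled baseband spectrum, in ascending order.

fs/2 = 13.3 MHz.
104.6 MHz mod fs = 24.8 MHz.
24.8 MHz > fs/2 = 13.3 MHz, folds to fs − 24.8 MHz = 1.8 MHz.
77.8 MHz mod fs = 24.6 MHz.
24.6 MHz > fs/2 = 13.3 MHz, folds to fs − 24.6 MHz = 2 MHz.
92.6 MHz mod fs = 12.8 MHz.
12.8 MHz ≤ fs/2 = 13.3 MHz, appears at 12.8 MHz.
Distinct values: {1.8 MHz, 2 MHz, 12.8 MHz}.

1.8 MHz, 2 MHz, 12.8 MHz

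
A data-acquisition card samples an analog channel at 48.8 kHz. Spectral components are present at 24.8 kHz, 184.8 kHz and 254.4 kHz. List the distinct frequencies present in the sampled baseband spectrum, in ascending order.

fs/2 = 24.4 kHz.
24.8 kHz > fs/2 = 24.4 kHz, folds to fs − 24.8 kHz = 24 kHz.
184.8 kHz mod fs = 38.4 kHz.
38.4 kHz > fs/2 = 24.4 kHz, folds to fs − 38.4 kHz = 10.4 kHz.
254.4 kHz mod fs = 10.4 kHz.
10.4 kHz ≤ fs/2 = 24.4 kHz, appears at 10.4 kHz.
Distinct values: {10.4 kHz, 24 kHz}.

10.4 kHz, 24 kHz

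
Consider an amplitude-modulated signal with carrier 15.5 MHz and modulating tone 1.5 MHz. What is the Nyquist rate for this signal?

AM sidebands sit at fc ± fm = 14 MHz and 17 MHz.
Highest-frequency component: 17 MHz.
Nyquist rate = 2 × 17 MHz = 34 MHz.

34 MHz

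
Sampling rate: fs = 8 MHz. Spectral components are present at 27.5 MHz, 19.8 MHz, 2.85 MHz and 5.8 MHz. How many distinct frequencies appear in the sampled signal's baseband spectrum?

4

fs/2 = 4 MHz.
27.5 MHz mod fs = 3.5 MHz.
3.5 MHz ≤ fs/2 = 4 MHz, appears at 3.5 MHz.
19.8 MHz mod fs = 3.8 MHz.
3.8 MHz ≤ fs/2 = 4 MHz, appears at 3.8 MHz.
2.85 MHz ≤ fs/2 = 4 MHz, passes unchanged.
5.8 MHz > fs/2 = 4 MHz, folds to fs − 5.8 MHz = 2.2 MHz.
Distinct values: {2.2 MHz, 2.85 MHz, 3.5 MHz, 3.8 MHz} → 4.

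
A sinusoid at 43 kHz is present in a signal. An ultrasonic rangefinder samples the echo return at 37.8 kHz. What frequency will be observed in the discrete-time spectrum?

5.2 kHz

43 kHz mod fs = 5.2 kHz.
5.2 kHz ≤ fs/2 = 18.9 kHz, appears at 5.2 kHz.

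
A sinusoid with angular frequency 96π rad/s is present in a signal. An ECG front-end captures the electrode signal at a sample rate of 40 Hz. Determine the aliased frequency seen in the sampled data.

ω = 96π rad/s → f = ω/(2π) = 48 Hz.
48 Hz mod fs = 8 Hz.
8 Hz ≤ fs/2 = 20 Hz, appears at 8 Hz.

8 Hz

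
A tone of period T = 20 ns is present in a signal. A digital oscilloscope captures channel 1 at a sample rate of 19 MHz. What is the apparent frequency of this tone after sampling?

7 MHz

T = 20 ns → f = 1/T = 50 MHz.
50 MHz mod fs = 12 MHz.
12 MHz > fs/2 = 9.5 MHz, folds to fs − 12 MHz = 7 MHz.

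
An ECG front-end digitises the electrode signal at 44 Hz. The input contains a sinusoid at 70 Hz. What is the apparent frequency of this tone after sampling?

70 Hz mod fs = 26 Hz.
26 Hz > fs/2 = 22 Hz, folds to fs − 26 Hz = 18 Hz.

18 Hz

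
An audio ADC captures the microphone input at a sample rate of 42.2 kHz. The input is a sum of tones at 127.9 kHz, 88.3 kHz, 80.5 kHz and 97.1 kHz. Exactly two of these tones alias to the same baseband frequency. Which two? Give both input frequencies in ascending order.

80.5 kHz, 88.3 kHz

fs/2 = 21.1 kHz.
127.9 kHz mod fs = 1.3 kHz.
1.3 kHz ≤ fs/2 = 21.1 kHz, appears at 1.3 kHz.
88.3 kHz mod fs = 3.9 kHz.
3.9 kHz ≤ fs/2 = 21.1 kHz, appears at 3.9 kHz.
80.5 kHz mod fs = 38.3 kHz.
38.3 kHz > fs/2 = 21.1 kHz, folds to fs − 38.3 kHz = 3.9 kHz.
97.1 kHz mod fs = 12.7 kHz.
12.7 kHz ≤ fs/2 = 21.1 kHz, appears at 12.7 kHz.
80.5 kHz and 88.3 kHz both map to 3.9 kHz.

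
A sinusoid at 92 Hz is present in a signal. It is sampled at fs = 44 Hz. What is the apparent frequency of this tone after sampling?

92 Hz mod fs = 4 Hz.
4 Hz ≤ fs/2 = 22 Hz, appears at 4 Hz.

4 Hz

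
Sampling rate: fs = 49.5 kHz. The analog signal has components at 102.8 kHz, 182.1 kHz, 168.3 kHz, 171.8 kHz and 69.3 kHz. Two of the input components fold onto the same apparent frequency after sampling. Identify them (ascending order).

fs/2 = 24.75 kHz.
102.8 kHz mod fs = 3.8 kHz.
3.8 kHz ≤ fs/2 = 24.75 kHz, appears at 3.8 kHz.
182.1 kHz mod fs = 33.6 kHz.
33.6 kHz > fs/2 = 24.75 kHz, folds to fs − 33.6 kHz = 15.9 kHz.
168.3 kHz mod fs = 19.8 kHz.
19.8 kHz ≤ fs/2 = 24.75 kHz, appears at 19.8 kHz.
171.8 kHz mod fs = 23.3 kHz.
23.3 kHz ≤ fs/2 = 24.75 kHz, appears at 23.3 kHz.
69.3 kHz mod fs = 19.8 kHz.
19.8 kHz ≤ fs/2 = 24.75 kHz, appears at 19.8 kHz.
69.3 kHz and 168.3 kHz both map to 19.8 kHz.

69.3 kHz, 168.3 kHz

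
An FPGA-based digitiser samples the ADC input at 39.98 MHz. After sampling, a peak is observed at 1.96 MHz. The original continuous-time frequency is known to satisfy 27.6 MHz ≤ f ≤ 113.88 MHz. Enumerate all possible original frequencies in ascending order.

38.02 MHz, 41.94 MHz, 78 MHz, 81.92 MHz

Frequencies that alias to 1.96 MHz are k·fs ± 1.96 MHz for integer k ≥ 0.
k=0: 1.96 MHz.
k=1: 38.02 MHz, 41.94 MHz.
k=2: 78 MHz, 81.92 MHz.
k=3: 117.98 MHz, 121.9 MHz.
Within [27.6 MHz, 113.88 MHz]: 38.02 MHz, 41.94 MHz, 78 MHz, 81.92 MHz.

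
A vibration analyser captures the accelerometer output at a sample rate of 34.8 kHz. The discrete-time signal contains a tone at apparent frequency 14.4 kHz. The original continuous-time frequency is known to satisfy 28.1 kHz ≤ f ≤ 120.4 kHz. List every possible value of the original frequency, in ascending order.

Frequencies that alias to 14.4 kHz are k·fs ± 14.4 kHz for integer k ≥ 0.
k=0: 14.4 kHz.
k=1: 20.4 kHz, 49.2 kHz.
k=2: 55.2 kHz, 84 kHz.
k=3: 90 kHz, 118.8 kHz.
k=4: 124.8 kHz, 153.6 kHz.
Within [28.1 kHz, 120.4 kHz]: 49.2 kHz, 55.2 kHz, 84 kHz, 90 kHz, 118.8 kHz.

49.2 kHz, 55.2 kHz, 84 kHz, 90 kHz, 118.8 kHz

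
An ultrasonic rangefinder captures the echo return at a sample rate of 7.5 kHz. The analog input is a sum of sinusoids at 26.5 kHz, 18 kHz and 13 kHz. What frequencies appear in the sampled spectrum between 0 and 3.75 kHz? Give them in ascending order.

2 kHz, 3 kHz, 3.5 kHz

fs/2 = 3.75 kHz.
26.5 kHz mod fs = 4 kHz.
4 kHz > fs/2 = 3.75 kHz, folds to fs − 4 kHz = 3.5 kHz.
18 kHz mod fs = 3 kHz.
3 kHz ≤ fs/2 = 3.75 kHz, appears at 3 kHz.
13 kHz mod fs = 5.5 kHz.
5.5 kHz > fs/2 = 3.75 kHz, folds to fs − 5.5 kHz = 2 kHz.
Distinct values: {2 kHz, 3 kHz, 3.5 kHz}.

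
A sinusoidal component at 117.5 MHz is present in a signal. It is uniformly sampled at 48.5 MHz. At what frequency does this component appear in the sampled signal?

117.5 MHz mod fs = 20.5 MHz.
20.5 MHz ≤ fs/2 = 24.25 MHz, appears at 20.5 MHz.

20.5 MHz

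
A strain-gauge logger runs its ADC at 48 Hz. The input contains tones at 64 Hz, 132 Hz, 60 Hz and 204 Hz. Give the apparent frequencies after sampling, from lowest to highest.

fs/2 = 24 Hz.
64 Hz mod fs = 16 Hz.
16 Hz ≤ fs/2 = 24 Hz, appears at 16 Hz.
132 Hz mod fs = 36 Hz.
36 Hz > fs/2 = 24 Hz, folds to fs − 36 Hz = 12 Hz.
60 Hz mod fs = 12 Hz.
12 Hz ≤ fs/2 = 24 Hz, appears at 12 Hz.
204 Hz mod fs = 12 Hz.
12 Hz ≤ fs/2 = 24 Hz, appears at 12 Hz.
Distinct values: {12 Hz, 16 Hz}.

12 Hz, 16 Hz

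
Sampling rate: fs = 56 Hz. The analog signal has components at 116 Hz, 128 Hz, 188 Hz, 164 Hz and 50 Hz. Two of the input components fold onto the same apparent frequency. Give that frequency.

fs/2 = 28 Hz.
116 Hz mod fs = 4 Hz.
4 Hz ≤ fs/2 = 28 Hz, appears at 4 Hz.
128 Hz mod fs = 16 Hz.
16 Hz ≤ fs/2 = 28 Hz, appears at 16 Hz.
188 Hz mod fs = 20 Hz.
20 Hz ≤ fs/2 = 28 Hz, appears at 20 Hz.
164 Hz mod fs = 52 Hz.
52 Hz > fs/2 = 28 Hz, folds to fs − 52 Hz = 4 Hz.
50 Hz > fs/2 = 28 Hz, folds to fs − 50 Hz = 6 Hz.
116 Hz and 164 Hz both map to 4 Hz.

4 Hz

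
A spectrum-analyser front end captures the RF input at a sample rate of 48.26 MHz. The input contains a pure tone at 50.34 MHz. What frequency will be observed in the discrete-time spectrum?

50.34 MHz mod fs = 2.08 MHz.
2.08 MHz ≤ fs/2 = 24.13 MHz, appears at 2.08 MHz.

2.08 MHz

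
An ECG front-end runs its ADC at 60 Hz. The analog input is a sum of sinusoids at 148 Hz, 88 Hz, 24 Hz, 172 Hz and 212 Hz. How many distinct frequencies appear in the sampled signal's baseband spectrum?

fs/2 = 30 Hz.
148 Hz mod fs = 28 Hz.
28 Hz ≤ fs/2 = 30 Hz, appears at 28 Hz.
88 Hz mod fs = 28 Hz.
28 Hz ≤ fs/2 = 30 Hz, appears at 28 Hz.
24 Hz ≤ fs/2 = 30 Hz, passes unchanged.
172 Hz mod fs = 52 Hz.
52 Hz > fs/2 = 30 Hz, folds to fs − 52 Hz = 8 Hz.
212 Hz mod fs = 32 Hz.
32 Hz > fs/2 = 30 Hz, folds to fs − 32 Hz = 28 Hz.
Distinct values: {8 Hz, 24 Hz, 28 Hz} → 3.

3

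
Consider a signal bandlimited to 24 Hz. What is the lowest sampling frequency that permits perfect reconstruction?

Nyquist rate = 2 × 24 Hz = 48 Hz.

48 Hz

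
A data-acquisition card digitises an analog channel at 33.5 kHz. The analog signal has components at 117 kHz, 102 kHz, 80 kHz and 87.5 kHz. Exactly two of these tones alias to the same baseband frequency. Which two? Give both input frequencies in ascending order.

fs/2 = 16.75 kHz.
117 kHz mod fs = 16.5 kHz.
16.5 kHz ≤ fs/2 = 16.75 kHz, appears at 16.5 kHz.
102 kHz mod fs = 1.5 kHz.
1.5 kHz ≤ fs/2 = 16.75 kHz, appears at 1.5 kHz.
80 kHz mod fs = 13 kHz.
13 kHz ≤ fs/2 = 16.75 kHz, appears at 13 kHz.
87.5 kHz mod fs = 20.5 kHz.
20.5 kHz > fs/2 = 16.75 kHz, folds to fs − 20.5 kHz = 13 kHz.
80 kHz and 87.5 kHz both map to 13 kHz.

80 kHz, 87.5 kHz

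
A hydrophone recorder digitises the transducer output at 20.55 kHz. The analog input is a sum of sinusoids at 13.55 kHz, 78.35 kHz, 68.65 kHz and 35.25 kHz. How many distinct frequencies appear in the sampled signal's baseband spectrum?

3

fs/2 = 10.275 kHz.
13.55 kHz > fs/2 = 10.275 kHz, folds to fs − 13.55 kHz = 7 kHz.
78.35 kHz mod fs = 16.7 kHz.
16.7 kHz > fs/2 = 10.275 kHz, folds to fs − 16.7 kHz = 3.85 kHz.
68.65 kHz mod fs = 7 kHz.
7 kHz ≤ fs/2 = 10.275 kHz, appears at 7 kHz.
35.25 kHz mod fs = 14.7 kHz.
14.7 kHz > fs/2 = 10.275 kHz, folds to fs − 14.7 kHz = 5.85 kHz.
Distinct values: {3.85 kHz, 5.85 kHz, 7 kHz} → 3.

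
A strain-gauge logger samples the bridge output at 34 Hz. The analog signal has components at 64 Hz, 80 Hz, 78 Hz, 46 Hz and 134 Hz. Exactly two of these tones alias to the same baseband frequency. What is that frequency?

12 Hz

fs/2 = 17 Hz.
64 Hz mod fs = 30 Hz.
30 Hz > fs/2 = 17 Hz, folds to fs − 30 Hz = 4 Hz.
80 Hz mod fs = 12 Hz.
12 Hz ≤ fs/2 = 17 Hz, appears at 12 Hz.
78 Hz mod fs = 10 Hz.
10 Hz ≤ fs/2 = 17 Hz, appears at 10 Hz.
46 Hz mod fs = 12 Hz.
12 Hz ≤ fs/2 = 17 Hz, appears at 12 Hz.
134 Hz mod fs = 32 Hz.
32 Hz > fs/2 = 17 Hz, folds to fs − 32 Hz = 2 Hz.
46 Hz and 80 Hz both map to 12 Hz.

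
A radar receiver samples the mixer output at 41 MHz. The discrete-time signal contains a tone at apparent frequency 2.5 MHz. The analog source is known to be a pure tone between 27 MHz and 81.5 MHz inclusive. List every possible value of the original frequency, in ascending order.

38.5 MHz, 43.5 MHz, 79.5 MHz

Frequencies that alias to 2.5 MHz are k·fs ± 2.5 MHz for integer k ≥ 0.
k=0: 2.5 MHz.
k=1: 38.5 MHz, 43.5 MHz.
k=2: 79.5 MHz, 84.5 MHz.
k=3: 120.5 MHz, 125.5 MHz.
Within [27 MHz, 81.5 MHz]: 38.5 MHz, 43.5 MHz, 79.5 MHz.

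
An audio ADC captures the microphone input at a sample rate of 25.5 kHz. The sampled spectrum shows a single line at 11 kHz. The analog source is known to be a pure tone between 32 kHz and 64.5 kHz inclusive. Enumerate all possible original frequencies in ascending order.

Frequencies that alias to 11 kHz are k·fs ± 11 kHz for integer k ≥ 0.
k=0: 11 kHz.
k=1: 14.5 kHz, 36.5 kHz.
k=2: 40 kHz, 62 kHz.
k=3: 65.5 kHz, 87.5 kHz.
Within [32 kHz, 64.5 kHz]: 36.5 kHz, 40 kHz, 62 kHz.

36.5 kHz, 40 kHz, 62 kHz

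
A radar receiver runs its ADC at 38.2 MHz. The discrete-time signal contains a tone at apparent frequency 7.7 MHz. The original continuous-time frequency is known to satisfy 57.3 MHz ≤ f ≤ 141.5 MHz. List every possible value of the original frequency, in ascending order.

68.7 MHz, 84.1 MHz, 106.9 MHz, 122.3 MHz

Frequencies that alias to 7.7 MHz are k·fs ± 7.7 MHz for integer k ≥ 0.
k=0: 7.7 MHz.
k=1: 30.5 MHz, 45.9 MHz.
k=2: 68.7 MHz, 84.1 MHz.
k=3: 106.9 MHz, 122.3 MHz.
k=4: 145.1 MHz, 160.5 MHz.
Within [57.3 MHz, 141.5 MHz]: 68.7 MHz, 84.1 MHz, 106.9 MHz, 122.3 MHz.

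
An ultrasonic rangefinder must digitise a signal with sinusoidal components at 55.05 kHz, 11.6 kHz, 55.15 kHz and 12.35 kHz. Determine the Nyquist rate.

Highest-frequency component: 55.15 kHz.
Nyquist rate = 2 × 55.15 kHz = 110.3 kHz.

110.3 kHz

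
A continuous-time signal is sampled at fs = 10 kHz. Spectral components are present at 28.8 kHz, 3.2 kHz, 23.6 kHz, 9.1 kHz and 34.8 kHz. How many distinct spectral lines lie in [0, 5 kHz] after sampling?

fs/2 = 5 kHz.
28.8 kHz mod fs = 8.8 kHz.
8.8 kHz > fs/2 = 5 kHz, folds to fs − 8.8 kHz = 1.2 kHz.
3.2 kHz ≤ fs/2 = 5 kHz, passes unchanged.
23.6 kHz mod fs = 3.6 kHz.
3.6 kHz ≤ fs/2 = 5 kHz, appears at 3.6 kHz.
9.1 kHz > fs/2 = 5 kHz, folds to fs − 9.1 kHz = 0.9 kHz.
34.8 kHz mod fs = 4.8 kHz.
4.8 kHz ≤ fs/2 = 5 kHz, appears at 4.8 kHz.
Distinct values: {0.9 kHz, 1.2 kHz, 3.2 kHz, 3.6 kHz, 4.8 kHz} → 5.

5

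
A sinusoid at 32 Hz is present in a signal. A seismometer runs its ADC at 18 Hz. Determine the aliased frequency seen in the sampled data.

4 Hz

32 Hz mod fs = 14 Hz.
14 Hz > fs/2 = 9 Hz, folds to fs − 14 Hz = 4 Hz.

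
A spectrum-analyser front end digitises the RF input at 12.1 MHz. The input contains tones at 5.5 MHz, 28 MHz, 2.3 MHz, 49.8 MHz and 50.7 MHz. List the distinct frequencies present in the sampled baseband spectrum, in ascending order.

fs/2 = 6.05 MHz.
5.5 MHz ≤ fs/2 = 6.05 MHz, passes unchanged.
28 MHz mod fs = 3.8 MHz.
3.8 MHz ≤ fs/2 = 6.05 MHz, appears at 3.8 MHz.
2.3 MHz ≤ fs/2 = 6.05 MHz, passes unchanged.
49.8 MHz mod fs = 1.4 MHz.
1.4 MHz ≤ fs/2 = 6.05 MHz, appears at 1.4 MHz.
50.7 MHz mod fs = 2.3 MHz.
2.3 MHz ≤ fs/2 = 6.05 MHz, appears at 2.3 MHz.
Distinct values: {1.4 MHz, 2.3 MHz, 3.8 MHz, 5.5 MHz}.

1.4 MHz, 2.3 MHz, 3.8 MHz, 5.5 MHz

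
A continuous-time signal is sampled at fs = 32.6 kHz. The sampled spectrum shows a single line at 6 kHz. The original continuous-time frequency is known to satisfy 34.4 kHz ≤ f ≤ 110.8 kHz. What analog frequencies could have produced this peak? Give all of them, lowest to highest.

38.6 kHz, 59.2 kHz, 71.2 kHz, 91.8 kHz, 103.8 kHz

Frequencies that alias to 6 kHz are k·fs ± 6 kHz for integer k ≥ 0.
k=0: 6 kHz.
k=1: 26.6 kHz, 38.6 kHz.
k=2: 59.2 kHz, 71.2 kHz.
k=3: 91.8 kHz, 103.8 kHz.
k=4: 124.4 kHz, 136.4 kHz.
Within [34.4 kHz, 110.8 kHz]: 38.6 kHz, 59.2 kHz, 71.2 kHz, 91.8 kHz, 103.8 kHz.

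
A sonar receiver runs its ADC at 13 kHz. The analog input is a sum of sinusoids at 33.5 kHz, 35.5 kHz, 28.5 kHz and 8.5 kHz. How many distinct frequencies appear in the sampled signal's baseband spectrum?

fs/2 = 6.5 kHz.
33.5 kHz mod fs = 7.5 kHz.
7.5 kHz > fs/2 = 6.5 kHz, folds to fs − 7.5 kHz = 5.5 kHz.
35.5 kHz mod fs = 9.5 kHz.
9.5 kHz > fs/2 = 6.5 kHz, folds to fs − 9.5 kHz = 3.5 kHz.
28.5 kHz mod fs = 2.5 kHz.
2.5 kHz ≤ fs/2 = 6.5 kHz, appears at 2.5 kHz.
8.5 kHz > fs/2 = 6.5 kHz, folds to fs − 8.5 kHz = 4.5 kHz.
Distinct values: {2.5 kHz, 3.5 kHz, 4.5 kHz, 5.5 kHz} → 4.

4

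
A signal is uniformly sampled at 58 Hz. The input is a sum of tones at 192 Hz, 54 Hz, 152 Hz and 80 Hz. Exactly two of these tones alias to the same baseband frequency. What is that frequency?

22 Hz

fs/2 = 29 Hz.
192 Hz mod fs = 18 Hz.
18 Hz ≤ fs/2 = 29 Hz, appears at 18 Hz.
54 Hz > fs/2 = 29 Hz, folds to fs − 54 Hz = 4 Hz.
152 Hz mod fs = 36 Hz.
36 Hz > fs/2 = 29 Hz, folds to fs − 36 Hz = 22 Hz.
80 Hz mod fs = 22 Hz.
22 Hz ≤ fs/2 = 29 Hz, appears at 22 Hz.
80 Hz and 152 Hz both map to 22 Hz.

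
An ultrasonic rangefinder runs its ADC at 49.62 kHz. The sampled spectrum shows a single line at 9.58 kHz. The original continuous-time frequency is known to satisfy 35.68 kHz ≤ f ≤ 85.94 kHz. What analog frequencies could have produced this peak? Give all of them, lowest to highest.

Frequencies that alias to 9.58 kHz are k·fs ± 9.58 kHz for integer k ≥ 0.
k=0: 9.58 kHz.
k=1: 40.04 kHz, 59.2 kHz.
k=2: 89.66 kHz, 108.82 kHz.
Within [35.68 kHz, 85.94 kHz]: 40.04 kHz, 59.2 kHz.

40.04 kHz, 59.2 kHz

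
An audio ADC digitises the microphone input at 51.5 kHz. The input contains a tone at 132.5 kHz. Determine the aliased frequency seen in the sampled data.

22 kHz

132.5 kHz mod fs = 29.5 kHz.
29.5 kHz > fs/2 = 25.75 kHz, folds to fs − 29.5 kHz = 22 kHz.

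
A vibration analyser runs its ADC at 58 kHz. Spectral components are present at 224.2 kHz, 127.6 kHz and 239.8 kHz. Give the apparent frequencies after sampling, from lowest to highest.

fs/2 = 29 kHz.
224.2 kHz mod fs = 50.2 kHz.
50.2 kHz > fs/2 = 29 kHz, folds to fs − 50.2 kHz = 7.8 kHz.
127.6 kHz mod fs = 11.6 kHz.
11.6 kHz ≤ fs/2 = 29 kHz, appears at 11.6 kHz.
239.8 kHz mod fs = 7.8 kHz.
7.8 kHz ≤ fs/2 = 29 kHz, appears at 7.8 kHz.
Distinct values: {7.8 kHz, 11.6 kHz}.

7.8 kHz, 11.6 kHz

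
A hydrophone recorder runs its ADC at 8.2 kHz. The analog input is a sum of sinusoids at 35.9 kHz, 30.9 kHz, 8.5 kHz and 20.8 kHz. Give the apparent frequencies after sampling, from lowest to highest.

fs/2 = 4.1 kHz.
35.9 kHz mod fs = 3.1 kHz.
3.1 kHz ≤ fs/2 = 4.1 kHz, appears at 3.1 kHz.
30.9 kHz mod fs = 6.3 kHz.
6.3 kHz > fs/2 = 4.1 kHz, folds to fs − 6.3 kHz = 1.9 kHz.
8.5 kHz mod fs = 0.3 kHz.
0.3 kHz ≤ fs/2 = 4.1 kHz, appears at 0.3 kHz.
20.8 kHz mod fs = 4.4 kHz.
4.4 kHz > fs/2 = 4.1 kHz, folds to fs − 4.4 kHz = 3.8 kHz.
Distinct values: {0.3 kHz, 1.9 kHz, 3.1 kHz, 3.8 kHz}.

0.3 kHz, 1.9 kHz, 3.1 kHz, 3.8 kHz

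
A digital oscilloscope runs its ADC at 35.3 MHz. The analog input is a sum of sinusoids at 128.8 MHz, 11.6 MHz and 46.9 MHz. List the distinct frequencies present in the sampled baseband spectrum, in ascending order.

11.6 MHz, 12.4 MHz

fs/2 = 17.65 MHz.
128.8 MHz mod fs = 22.9 MHz.
22.9 MHz > fs/2 = 17.65 MHz, folds to fs − 22.9 MHz = 12.4 MHz.
11.6 MHz ≤ fs/2 = 17.65 MHz, passes unchanged.
46.9 MHz mod fs = 11.6 MHz.
11.6 MHz ≤ fs/2 = 17.65 MHz, appears at 11.6 MHz.
Distinct values: {11.6 MHz, 12.4 MHz}.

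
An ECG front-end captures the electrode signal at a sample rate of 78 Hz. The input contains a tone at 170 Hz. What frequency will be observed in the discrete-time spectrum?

14 Hz

170 Hz mod fs = 14 Hz.
14 Hz ≤ fs/2 = 39 Hz, appears at 14 Hz.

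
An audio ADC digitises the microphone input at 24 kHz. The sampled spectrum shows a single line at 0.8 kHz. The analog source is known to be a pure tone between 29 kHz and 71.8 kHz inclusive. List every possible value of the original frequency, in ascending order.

Frequencies that alias to 0.8 kHz are k·fs ± 0.8 kHz for integer k ≥ 0.
k=0: 0.8 kHz.
k=1: 23.2 kHz, 24.8 kHz.
k=2: 47.2 kHz, 48.8 kHz.
k=3: 71.2 kHz, 72.8 kHz.
k=4: 95.2 kHz, 96.8 kHz.
Within [29 kHz, 71.8 kHz]: 47.2 kHz, 48.8 kHz, 71.2 kHz.

47.2 kHz, 48.8 kHz, 71.2 kHz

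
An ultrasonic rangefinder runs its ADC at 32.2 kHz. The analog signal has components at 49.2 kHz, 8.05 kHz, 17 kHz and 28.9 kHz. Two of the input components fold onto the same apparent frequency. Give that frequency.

15.2 kHz

fs/2 = 16.1 kHz.
49.2 kHz mod fs = 17 kHz.
17 kHz > fs/2 = 16.1 kHz, folds to fs − 17 kHz = 15.2 kHz.
8.05 kHz ≤ fs/2 = 16.1 kHz, passes unchanged.
17 kHz > fs/2 = 16.1 kHz, folds to fs − 17 kHz = 15.2 kHz.
28.9 kHz > fs/2 = 16.1 kHz, folds to fs − 28.9 kHz = 3.3 kHz.
17 kHz and 49.2 kHz both map to 15.2 kHz.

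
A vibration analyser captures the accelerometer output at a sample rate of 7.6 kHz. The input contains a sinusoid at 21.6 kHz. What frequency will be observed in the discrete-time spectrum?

1.2 kHz

21.6 kHz mod fs = 6.4 kHz.
6.4 kHz > fs/2 = 3.8 kHz, folds to fs − 6.4 kHz = 1.2 kHz.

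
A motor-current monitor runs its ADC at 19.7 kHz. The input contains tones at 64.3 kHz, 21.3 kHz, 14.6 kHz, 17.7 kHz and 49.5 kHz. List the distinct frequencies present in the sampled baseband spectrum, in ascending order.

fs/2 = 9.85 kHz.
64.3 kHz mod fs = 5.2 kHz.
5.2 kHz ≤ fs/2 = 9.85 kHz, appears at 5.2 kHz.
21.3 kHz mod fs = 1.6 kHz.
1.6 kHz ≤ fs/2 = 9.85 kHz, appears at 1.6 kHz.
14.6 kHz > fs/2 = 9.85 kHz, folds to fs − 14.6 kHz = 5.1 kHz.
17.7 kHz > fs/2 = 9.85 kHz, folds to fs − 17.7 kHz = 2 kHz.
49.5 kHz mod fs = 10.1 kHz.
10.1 kHz > fs/2 = 9.85 kHz, folds to fs − 10.1 kHz = 9.6 kHz.
Distinct values: {1.6 kHz, 2 kHz, 5.1 kHz, 5.2 kHz, 9.6 kHz}.

1.6 kHz, 2 kHz, 5.1 kHz, 5.2 kHz, 9.6 kHz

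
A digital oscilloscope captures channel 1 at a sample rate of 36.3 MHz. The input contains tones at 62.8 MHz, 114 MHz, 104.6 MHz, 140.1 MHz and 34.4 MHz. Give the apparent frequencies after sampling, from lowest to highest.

1.9 MHz, 4.3 MHz, 5.1 MHz, 9.8 MHz

fs/2 = 18.15 MHz.
62.8 MHz mod fs = 26.5 MHz.
26.5 MHz > fs/2 = 18.15 MHz, folds to fs − 26.5 MHz = 9.8 MHz.
114 MHz mod fs = 5.1 MHz.
5.1 MHz ≤ fs/2 = 18.15 MHz, appears at 5.1 MHz.
104.6 MHz mod fs = 32 MHz.
32 MHz > fs/2 = 18.15 MHz, folds to fs − 32 MHz = 4.3 MHz.
140.1 MHz mod fs = 31.2 MHz.
31.2 MHz > fs/2 = 18.15 MHz, folds to fs − 31.2 MHz = 5.1 MHz.
34.4 MHz > fs/2 = 18.15 MHz, folds to fs − 34.4 MHz = 1.9 MHz.
Distinct values: {1.9 MHz, 4.3 MHz, 5.1 MHz, 9.8 MHz}.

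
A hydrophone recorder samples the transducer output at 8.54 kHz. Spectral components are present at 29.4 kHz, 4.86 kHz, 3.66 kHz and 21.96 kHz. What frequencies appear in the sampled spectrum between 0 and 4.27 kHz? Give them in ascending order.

3.66 kHz, 3.68 kHz, 3.78 kHz

fs/2 = 4.27 kHz.
29.4 kHz mod fs = 3.78 kHz.
3.78 kHz ≤ fs/2 = 4.27 kHz, appears at 3.78 kHz.
4.86 kHz > fs/2 = 4.27 kHz, folds to fs − 4.86 kHz = 3.68 kHz.
3.66 kHz ≤ fs/2 = 4.27 kHz, passes unchanged.
21.96 kHz mod fs = 4.88 kHz.
4.88 kHz > fs/2 = 4.27 kHz, folds to fs − 4.88 kHz = 3.66 kHz.
Distinct values: {3.66 kHz, 3.68 kHz, 3.78 kHz}.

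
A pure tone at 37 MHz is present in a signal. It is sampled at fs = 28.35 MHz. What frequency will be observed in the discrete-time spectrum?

37 MHz mod fs = 8.65 MHz.
8.65 MHz ≤ fs/2 = 14.175 MHz, appears at 8.65 MHz.

8.65 MHz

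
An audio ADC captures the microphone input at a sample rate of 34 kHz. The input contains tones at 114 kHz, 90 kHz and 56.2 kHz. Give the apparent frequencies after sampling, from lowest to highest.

11.8 kHz, 12 kHz

fs/2 = 17 kHz.
114 kHz mod fs = 12 kHz.
12 kHz ≤ fs/2 = 17 kHz, appears at 12 kHz.
90 kHz mod fs = 22 kHz.
22 kHz > fs/2 = 17 kHz, folds to fs − 22 kHz = 12 kHz.
56.2 kHz mod fs = 22.2 kHz.
22.2 kHz > fs/2 = 17 kHz, folds to fs − 22.2 kHz = 11.8 kHz.
Distinct values: {11.8 kHz, 12 kHz}.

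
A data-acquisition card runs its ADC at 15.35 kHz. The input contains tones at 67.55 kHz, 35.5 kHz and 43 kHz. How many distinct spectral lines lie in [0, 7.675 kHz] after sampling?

3

fs/2 = 7.675 kHz.
67.55 kHz mod fs = 6.15 kHz.
6.15 kHz ≤ fs/2 = 7.675 kHz, appears at 6.15 kHz.
35.5 kHz mod fs = 4.8 kHz.
4.8 kHz ≤ fs/2 = 7.675 kHz, appears at 4.8 kHz.
43 kHz mod fs = 12.3 kHz.
12.3 kHz > fs/2 = 7.675 kHz, folds to fs − 12.3 kHz = 3.05 kHz.
Distinct values: {3.05 kHz, 4.8 kHz, 6.15 kHz} → 3.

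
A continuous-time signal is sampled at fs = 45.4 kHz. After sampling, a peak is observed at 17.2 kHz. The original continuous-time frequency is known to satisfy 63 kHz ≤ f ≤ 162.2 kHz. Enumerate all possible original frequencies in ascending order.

Frequencies that alias to 17.2 kHz are k·fs ± 17.2 kHz for integer k ≥ 0.
k=0: 17.2 kHz.
k=1: 28.2 kHz, 62.6 kHz.
k=2: 73.6 kHz, 108 kHz.
k=3: 119 kHz, 153.4 kHz.
k=4: 164.4 kHz, 198.8 kHz.
Within [63 kHz, 162.2 kHz]: 73.6 kHz, 108 kHz, 119 kHz, 153.4 kHz.

73.6 kHz, 108 kHz, 119 kHz, 153.4 kHz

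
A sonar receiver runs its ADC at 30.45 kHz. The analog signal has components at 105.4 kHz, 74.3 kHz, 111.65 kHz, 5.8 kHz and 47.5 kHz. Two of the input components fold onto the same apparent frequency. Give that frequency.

fs/2 = 15.225 kHz.
105.4 kHz mod fs = 14.05 kHz.
14.05 kHz ≤ fs/2 = 15.225 kHz, appears at 14.05 kHz.
74.3 kHz mod fs = 13.4 kHz.
13.4 kHz ≤ fs/2 = 15.225 kHz, appears at 13.4 kHz.
111.65 kHz mod fs = 20.3 kHz.
20.3 kHz > fs/2 = 15.225 kHz, folds to fs − 20.3 kHz = 10.15 kHz.
5.8 kHz ≤ fs/2 = 15.225 kHz, passes unchanged.
47.5 kHz mod fs = 17.05 kHz.
17.05 kHz > fs/2 = 15.225 kHz, folds to fs − 17.05 kHz = 13.4 kHz.
47.5 kHz and 74.3 kHz both map to 13.4 kHz.

13.4 kHz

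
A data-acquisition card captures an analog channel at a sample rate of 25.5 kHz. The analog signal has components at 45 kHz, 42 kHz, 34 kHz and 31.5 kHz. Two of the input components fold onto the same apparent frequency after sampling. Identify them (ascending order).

fs/2 = 12.75 kHz.
45 kHz mod fs = 19.5 kHz.
19.5 kHz > fs/2 = 12.75 kHz, folds to fs − 19.5 kHz = 6 kHz.
42 kHz mod fs = 16.5 kHz.
16.5 kHz > fs/2 = 12.75 kHz, folds to fs − 16.5 kHz = 9 kHz.
34 kHz mod fs = 8.5 kHz.
8.5 kHz ≤ fs/2 = 12.75 kHz, appears at 8.5 kHz.
31.5 kHz mod fs = 6 kHz.
6 kHz ≤ fs/2 = 12.75 kHz, appears at 6 kHz.
31.5 kHz and 45 kHz both map to 6 kHz.

31.5 kHz, 45 kHz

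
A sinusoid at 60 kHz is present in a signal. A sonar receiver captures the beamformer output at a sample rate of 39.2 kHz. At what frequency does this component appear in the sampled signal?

18.4 kHz

60 kHz mod fs = 20.8 kHz.
20.8 kHz > fs/2 = 19.6 kHz, folds to fs − 20.8 kHz = 18.4 kHz.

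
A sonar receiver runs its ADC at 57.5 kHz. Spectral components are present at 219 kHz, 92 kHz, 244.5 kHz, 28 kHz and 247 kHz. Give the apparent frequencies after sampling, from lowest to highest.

fs/2 = 28.75 kHz.
219 kHz mod fs = 46.5 kHz.
46.5 kHz > fs/2 = 28.75 kHz, folds to fs − 46.5 kHz = 11 kHz.
92 kHz mod fs = 34.5 kHz.
34.5 kHz > fs/2 = 28.75 kHz, folds to fs − 34.5 kHz = 23 kHz.
244.5 kHz mod fs = 14.5 kHz.
14.5 kHz ≤ fs/2 = 28.75 kHz, appears at 14.5 kHz.
28 kHz ≤ fs/2 = 28.75 kHz, passes unchanged.
247 kHz mod fs = 17 kHz.
17 kHz ≤ fs/2 = 28.75 kHz, appears at 17 kHz.
Distinct values: {11 kHz, 14.5 kHz, 17 kHz, 23 kHz, 28 kHz}.

11 kHz, 14.5 kHz, 17 kHz, 23 kHz, 28 kHz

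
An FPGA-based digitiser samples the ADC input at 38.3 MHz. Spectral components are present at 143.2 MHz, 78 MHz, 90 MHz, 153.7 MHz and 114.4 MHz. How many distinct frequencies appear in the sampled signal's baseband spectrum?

4

fs/2 = 19.15 MHz.
143.2 MHz mod fs = 28.3 MHz.
28.3 MHz > fs/2 = 19.15 MHz, folds to fs − 28.3 MHz = 10 MHz.
78 MHz mod fs = 1.4 MHz.
1.4 MHz ≤ fs/2 = 19.15 MHz, appears at 1.4 MHz.
90 MHz mod fs = 13.4 MHz.
13.4 MHz ≤ fs/2 = 19.15 MHz, appears at 13.4 MHz.
153.7 MHz mod fs = 0.5 MHz.
0.5 MHz ≤ fs/2 = 19.15 MHz, appears at 0.5 MHz.
114.4 MHz mod fs = 37.8 MHz.
37.8 MHz > fs/2 = 19.15 MHz, folds to fs − 37.8 MHz = 0.5 MHz.
Distinct values: {0.5 MHz, 1.4 MHz, 10 MHz, 13.4 MHz} → 4.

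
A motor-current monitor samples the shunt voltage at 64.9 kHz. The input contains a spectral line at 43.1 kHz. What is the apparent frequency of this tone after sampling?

21.8 kHz

43.1 kHz > fs/2 = 32.45 kHz, folds to fs − 43.1 kHz = 21.8 kHz.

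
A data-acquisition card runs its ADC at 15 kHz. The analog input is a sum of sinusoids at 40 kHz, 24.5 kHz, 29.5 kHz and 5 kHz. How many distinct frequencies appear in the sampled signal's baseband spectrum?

fs/2 = 7.5 kHz.
40 kHz mod fs = 10 kHz.
10 kHz > fs/2 = 7.5 kHz, folds to fs − 10 kHz = 5 kHz.
24.5 kHz mod fs = 9.5 kHz.
9.5 kHz > fs/2 = 7.5 kHz, folds to fs − 9.5 kHz = 5.5 kHz.
29.5 kHz mod fs = 14.5 kHz.
14.5 kHz > fs/2 = 7.5 kHz, folds to fs − 14.5 kHz = 0.5 kHz.
5 kHz ≤ fs/2 = 7.5 kHz, passes unchanged.
Distinct values: {0.5 kHz, 5 kHz, 5.5 kHz} → 3.

3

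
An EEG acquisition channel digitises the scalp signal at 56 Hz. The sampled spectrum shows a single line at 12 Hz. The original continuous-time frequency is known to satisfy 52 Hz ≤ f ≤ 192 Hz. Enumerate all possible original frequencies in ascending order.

Frequencies that alias to 12 Hz are k·fs ± 12 Hz for integer k ≥ 0.
k=0: 12 Hz.
k=1: 44 Hz, 68 Hz.
k=2: 100 Hz, 124 Hz.
k=3: 156 Hz, 180 Hz.
k=4: 212 Hz, 236 Hz.
Within [52 Hz, 192 Hz]: 68 Hz, 100 Hz, 124 Hz, 156 Hz, 180 Hz.

68 Hz, 100 Hz, 124 Hz, 156 Hz, 180 Hz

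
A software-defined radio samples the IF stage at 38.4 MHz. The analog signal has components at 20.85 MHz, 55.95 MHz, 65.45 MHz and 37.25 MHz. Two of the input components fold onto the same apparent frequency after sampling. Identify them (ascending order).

20.85 MHz, 55.95 MHz

fs/2 = 19.2 MHz.
20.85 MHz > fs/2 = 19.2 MHz, folds to fs − 20.85 MHz = 17.55 MHz.
55.95 MHz mod fs = 17.55 MHz.
17.55 MHz ≤ fs/2 = 19.2 MHz, appears at 17.55 MHz.
65.45 MHz mod fs = 27.05 MHz.
27.05 MHz > fs/2 = 19.2 MHz, folds to fs − 27.05 MHz = 11.35 MHz.
37.25 MHz > fs/2 = 19.2 MHz, folds to fs − 37.25 MHz = 1.15 MHz.
20.85 MHz and 55.95 MHz both map to 17.55 MHz.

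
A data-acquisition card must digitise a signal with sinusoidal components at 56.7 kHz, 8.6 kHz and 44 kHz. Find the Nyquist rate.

113.4 kHz

Highest-frequency component: 56.7 kHz.
Nyquist rate = 2 × 56.7 kHz = 113.4 kHz.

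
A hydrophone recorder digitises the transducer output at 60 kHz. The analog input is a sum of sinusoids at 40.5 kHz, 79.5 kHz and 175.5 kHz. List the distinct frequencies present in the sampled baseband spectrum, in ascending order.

fs/2 = 30 kHz.
40.5 kHz > fs/2 = 30 kHz, folds to fs − 40.5 kHz = 19.5 kHz.
79.5 kHz mod fs = 19.5 kHz.
19.5 kHz ≤ fs/2 = 30 kHz, appears at 19.5 kHz.
175.5 kHz mod fs = 55.5 kHz.
55.5 kHz > fs/2 = 30 kHz, folds to fs − 55.5 kHz = 4.5 kHz.
Distinct values: {4.5 kHz, 19.5 kHz}.

4.5 kHz, 19.5 kHz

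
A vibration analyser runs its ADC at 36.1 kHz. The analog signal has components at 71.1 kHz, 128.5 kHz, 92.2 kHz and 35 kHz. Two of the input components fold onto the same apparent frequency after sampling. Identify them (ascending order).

fs/2 = 18.05 kHz.
71.1 kHz mod fs = 35 kHz.
35 kHz > fs/2 = 18.05 kHz, folds to fs − 35 kHz = 1.1 kHz.
128.5 kHz mod fs = 20.2 kHz.
20.2 kHz > fs/2 = 18.05 kHz, folds to fs − 20.2 kHz = 15.9 kHz.
92.2 kHz mod fs = 20 kHz.
20 kHz > fs/2 = 18.05 kHz, folds to fs − 20 kHz = 16.1 kHz.
35 kHz > fs/2 = 18.05 kHz, folds to fs − 35 kHz = 1.1 kHz.
35 kHz and 71.1 kHz both map to 1.1 kHz.

35 kHz, 71.1 kHz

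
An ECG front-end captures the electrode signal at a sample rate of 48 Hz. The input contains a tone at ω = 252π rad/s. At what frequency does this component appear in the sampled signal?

ω = 252π rad/s → f = ω/(2π) = 126 Hz.
126 Hz mod fs = 30 Hz.
30 Hz > fs/2 = 24 Hz, folds to fs − 30 Hz = 18 Hz.

18 Hz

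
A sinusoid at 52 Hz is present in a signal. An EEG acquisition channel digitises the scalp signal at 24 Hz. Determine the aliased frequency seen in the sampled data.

4 Hz

52 Hz mod fs = 4 Hz.
4 Hz ≤ fs/2 = 12 Hz, appears at 4 Hz.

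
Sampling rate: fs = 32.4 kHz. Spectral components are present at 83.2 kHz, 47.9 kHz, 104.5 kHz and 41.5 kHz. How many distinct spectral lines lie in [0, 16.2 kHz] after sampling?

4

fs/2 = 16.2 kHz.
83.2 kHz mod fs = 18.4 kHz.
18.4 kHz > fs/2 = 16.2 kHz, folds to fs − 18.4 kHz = 14 kHz.
47.9 kHz mod fs = 15.5 kHz.
15.5 kHz ≤ fs/2 = 16.2 kHz, appears at 15.5 kHz.
104.5 kHz mod fs = 7.3 kHz.
7.3 kHz ≤ fs/2 = 16.2 kHz, appears at 7.3 kHz.
41.5 kHz mod fs = 9.1 kHz.
9.1 kHz ≤ fs/2 = 16.2 kHz, appears at 9.1 kHz.
Distinct values: {7.3 kHz, 9.1 kHz, 14 kHz, 15.5 kHz} → 4.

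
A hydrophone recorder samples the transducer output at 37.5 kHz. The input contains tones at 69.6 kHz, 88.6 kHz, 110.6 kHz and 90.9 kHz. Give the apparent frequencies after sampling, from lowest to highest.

fs/2 = 18.75 kHz.
69.6 kHz mod fs = 32.1 kHz.
32.1 kHz > fs/2 = 18.75 kHz, folds to fs − 32.1 kHz = 5.4 kHz.
88.6 kHz mod fs = 13.6 kHz.
13.6 kHz ≤ fs/2 = 18.75 kHz, appears at 13.6 kHz.
110.6 kHz mod fs = 35.6 kHz.
35.6 kHz > fs/2 = 18.75 kHz, folds to fs − 35.6 kHz = 1.9 kHz.
90.9 kHz mod fs = 15.9 kHz.
15.9 kHz ≤ fs/2 = 18.75 kHz, appears at 15.9 kHz.
Distinct values: {1.9 kHz, 5.4 kHz, 13.6 kHz, 15.9 kHz}.

1.9 kHz, 5.4 kHz, 13.6 kHz, 15.9 kHz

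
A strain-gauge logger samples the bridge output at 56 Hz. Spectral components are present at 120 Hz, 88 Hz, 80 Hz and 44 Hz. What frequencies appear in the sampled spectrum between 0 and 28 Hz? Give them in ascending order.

fs/2 = 28 Hz.
120 Hz mod fs = 8 Hz.
8 Hz ≤ fs/2 = 28 Hz, appears at 8 Hz.
88 Hz mod fs = 32 Hz.
32 Hz > fs/2 = 28 Hz, folds to fs − 32 Hz = 24 Hz.
80 Hz mod fs = 24 Hz.
24 Hz ≤ fs/2 = 28 Hz, appears at 24 Hz.
44 Hz > fs/2 = 28 Hz, folds to fs − 44 Hz = 12 Hz.
Distinct values: {8 Hz, 12 Hz, 24 Hz}.

8 Hz, 12 Hz, 24 Hz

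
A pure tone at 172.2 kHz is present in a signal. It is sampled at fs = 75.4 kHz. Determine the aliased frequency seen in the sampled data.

21.4 kHz

172.2 kHz mod fs = 21.4 kHz.
21.4 kHz ≤ fs/2 = 37.7 kHz, appears at 21.4 kHz.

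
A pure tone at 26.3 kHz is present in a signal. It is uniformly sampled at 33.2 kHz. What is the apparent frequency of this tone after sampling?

6.9 kHz

26.3 kHz > fs/2 = 16.6 kHz, folds to fs − 26.3 kHz = 6.9 kHz.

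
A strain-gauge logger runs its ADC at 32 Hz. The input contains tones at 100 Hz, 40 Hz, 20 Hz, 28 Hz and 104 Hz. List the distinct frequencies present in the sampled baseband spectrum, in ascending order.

4 Hz, 8 Hz, 12 Hz

fs/2 = 16 Hz.
100 Hz mod fs = 4 Hz.
4 Hz ≤ fs/2 = 16 Hz, appears at 4 Hz.
40 Hz mod fs = 8 Hz.
8 Hz ≤ fs/2 = 16 Hz, appears at 8 Hz.
20 Hz > fs/2 = 16 Hz, folds to fs − 20 Hz = 12 Hz.
28 Hz > fs/2 = 16 Hz, folds to fs − 28 Hz = 4 Hz.
104 Hz mod fs = 8 Hz.
8 Hz ≤ fs/2 = 16 Hz, appears at 8 Hz.
Distinct values: {4 Hz, 8 Hz, 12 Hz}.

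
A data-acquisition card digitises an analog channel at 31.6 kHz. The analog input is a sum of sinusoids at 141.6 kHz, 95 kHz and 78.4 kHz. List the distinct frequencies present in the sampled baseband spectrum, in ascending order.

fs/2 = 15.8 kHz.
141.6 kHz mod fs = 15.2 kHz.
15.2 kHz ≤ fs/2 = 15.8 kHz, appears at 15.2 kHz.
95 kHz mod fs = 0.2 kHz.
0.2 kHz ≤ fs/2 = 15.8 kHz, appears at 0.2 kHz.
78.4 kHz mod fs = 15.2 kHz.
15.2 kHz ≤ fs/2 = 15.8 kHz, appears at 15.2 kHz.
Distinct values: {0.2 kHz, 15.2 kHz}.

0.2 kHz, 15.2 kHz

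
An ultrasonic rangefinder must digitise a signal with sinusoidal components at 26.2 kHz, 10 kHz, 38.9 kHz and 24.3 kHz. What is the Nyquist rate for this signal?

77.8 kHz

Highest-frequency component: 38.9 kHz.
Nyquist rate = 2 × 38.9 kHz = 77.8 kHz.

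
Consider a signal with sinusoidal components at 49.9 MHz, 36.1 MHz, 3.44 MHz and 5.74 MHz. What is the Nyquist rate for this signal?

Highest-frequency component: 49.9 MHz.
Nyquist rate = 2 × 49.9 MHz = 99.8 MHz.

99.8 MHz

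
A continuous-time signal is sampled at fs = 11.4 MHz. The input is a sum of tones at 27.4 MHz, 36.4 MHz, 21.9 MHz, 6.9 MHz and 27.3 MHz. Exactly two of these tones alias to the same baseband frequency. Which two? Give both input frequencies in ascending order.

fs/2 = 5.7 MHz.
27.4 MHz mod fs = 4.6 MHz.
4.6 MHz ≤ fs/2 = 5.7 MHz, appears at 4.6 MHz.
36.4 MHz mod fs = 2.2 MHz.
2.2 MHz ≤ fs/2 = 5.7 MHz, appears at 2.2 MHz.
21.9 MHz mod fs = 10.5 MHz.
10.5 MHz > fs/2 = 5.7 MHz, folds to fs − 10.5 MHz = 0.9 MHz.
6.9 MHz > fs/2 = 5.7 MHz, folds to fs − 6.9 MHz = 4.5 MHz.
27.3 MHz mod fs = 4.5 MHz.
4.5 MHz ≤ fs/2 = 5.7 MHz, appears at 4.5 MHz.
6.9 MHz and 27.3 MHz both map to 4.5 MHz.

6.9 MHz, 27.3 MHz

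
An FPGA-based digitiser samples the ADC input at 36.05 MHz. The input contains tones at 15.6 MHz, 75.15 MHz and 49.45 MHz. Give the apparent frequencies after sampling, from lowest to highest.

3.05 MHz, 13.4 MHz, 15.6 MHz

fs/2 = 18.025 MHz.
15.6 MHz ≤ fs/2 = 18.025 MHz, passes unchanged.
75.15 MHz mod fs = 3.05 MHz.
3.05 MHz ≤ fs/2 = 18.025 MHz, appears at 3.05 MHz.
49.45 MHz mod fs = 13.4 MHz.
13.4 MHz ≤ fs/2 = 18.025 MHz, appears at 13.4 MHz.
Distinct values: {3.05 MHz, 13.4 MHz, 15.6 MHz}.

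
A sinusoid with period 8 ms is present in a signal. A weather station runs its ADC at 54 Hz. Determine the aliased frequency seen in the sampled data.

T = 8 ms → f = 1/T = 125 Hz.
125 Hz mod fs = 17 Hz.
17 Hz ≤ fs/2 = 27 Hz, appears at 17 Hz.

17 Hz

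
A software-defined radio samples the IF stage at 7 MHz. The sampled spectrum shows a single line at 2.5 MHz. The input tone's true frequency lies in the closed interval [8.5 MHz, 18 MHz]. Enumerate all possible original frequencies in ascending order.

Frequencies that alias to 2.5 MHz are k·fs ± 2.5 MHz for integer k ≥ 0.
k=0: 2.5 MHz.
k=1: 4.5 MHz, 9.5 MHz.
k=2: 11.5 MHz, 16.5 MHz.
k=3: 18.5 MHz, 23.5 MHz.
Within [8.5 MHz, 18 MHz]: 9.5 MHz, 11.5 MHz, 16.5 MHz.

9.5 MHz, 11.5 MHz, 16.5 MHz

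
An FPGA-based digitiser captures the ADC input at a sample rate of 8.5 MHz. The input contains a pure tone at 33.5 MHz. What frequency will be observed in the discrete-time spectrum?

0.5 MHz

33.5 MHz mod fs = 8 MHz.
8 MHz > fs/2 = 4.25 MHz, folds to fs − 8 MHz = 0.5 MHz.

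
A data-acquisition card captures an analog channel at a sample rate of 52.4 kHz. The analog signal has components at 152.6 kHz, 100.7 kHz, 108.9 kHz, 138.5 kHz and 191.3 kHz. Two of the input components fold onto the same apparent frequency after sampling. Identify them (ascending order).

100.7 kHz, 108.9 kHz

fs/2 = 26.2 kHz.
152.6 kHz mod fs = 47.8 kHz.
47.8 kHz > fs/2 = 26.2 kHz, folds to fs − 47.8 kHz = 4.6 kHz.
100.7 kHz mod fs = 48.3 kHz.
48.3 kHz > fs/2 = 26.2 kHz, folds to fs − 48.3 kHz = 4.1 kHz.
108.9 kHz mod fs = 4.1 kHz.
4.1 kHz ≤ fs/2 = 26.2 kHz, appears at 4.1 kHz.
138.5 kHz mod fs = 33.7 kHz.
33.7 kHz > fs/2 = 26.2 kHz, folds to fs − 33.7 kHz = 18.7 kHz.
191.3 kHz mod fs = 34.1 kHz.
34.1 kHz > fs/2 = 26.2 kHz, folds to fs − 34.1 kHz = 18.3 kHz.
100.7 kHz and 108.9 kHz both map to 4.1 kHz.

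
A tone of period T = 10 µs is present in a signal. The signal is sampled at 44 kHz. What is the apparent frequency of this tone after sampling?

12 kHz

T = 10 µs → f = 1/T = 100 kHz.
100 kHz mod fs = 12 kHz.
12 kHz ≤ fs/2 = 22 kHz, appears at 12 kHz.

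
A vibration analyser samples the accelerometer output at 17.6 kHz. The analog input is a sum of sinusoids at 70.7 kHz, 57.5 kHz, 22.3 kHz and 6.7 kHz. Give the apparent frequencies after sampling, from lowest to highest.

fs/2 = 8.8 kHz.
70.7 kHz mod fs = 0.3 kHz.
0.3 kHz ≤ fs/2 = 8.8 kHz, appears at 0.3 kHz.
57.5 kHz mod fs = 4.7 kHz.
4.7 kHz ≤ fs/2 = 8.8 kHz, appears at 4.7 kHz.
22.3 kHz mod fs = 4.7 kHz.
4.7 kHz ≤ fs/2 = 8.8 kHz, appears at 4.7 kHz.
6.7 kHz ≤ fs/2 = 8.8 kHz, passes unchanged.
Distinct values: {0.3 kHz, 4.7 kHz, 6.7 kHz}.

0.3 kHz, 4.7 kHz, 6.7 kHz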